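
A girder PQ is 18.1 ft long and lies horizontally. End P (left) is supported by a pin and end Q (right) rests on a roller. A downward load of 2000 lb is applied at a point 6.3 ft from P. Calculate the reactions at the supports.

P_x = 0, P_y = 1304 lb, Q_y = 696.1 lb

Moments about P: Q_y·18.1 − 2000·6.3 = 0 → Q_y = 12600/18.1 = 696.133 ≈ 696.1 lb.
ΣF_y = 0: P_y + 696.133 − 2000 = 0 → P_y = 1304 lb.
ΣF_x = 0: no horizontal applied forces, so P_x = 0.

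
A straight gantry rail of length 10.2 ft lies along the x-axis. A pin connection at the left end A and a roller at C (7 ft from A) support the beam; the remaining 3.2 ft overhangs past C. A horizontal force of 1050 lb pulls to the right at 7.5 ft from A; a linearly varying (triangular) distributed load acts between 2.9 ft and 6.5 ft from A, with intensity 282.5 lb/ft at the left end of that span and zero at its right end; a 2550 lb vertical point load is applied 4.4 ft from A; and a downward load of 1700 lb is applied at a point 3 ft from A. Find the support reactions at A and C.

Resultant of the triangular load: ½ × 282.5 × 3.6 = 508.5 lb, acting at 4.1 ft from A (one-third of the span from the peak).
ΣM about A: C_y·7 − (½·282.5·3.6)·4.1 − 2550·4.4 − 1700·3 = 0 → C_y = 18404.85/7 = 2629.26 ≈ 2629 lb.
ΣF_y = 0: A_y + 2629.26 − ½·282.5·3.6 − 2550 − 1700 = 0 → A_y = 2129 lb.
ΣF_x = 0: A_x + 1050 = 0 → A_x = -1050 lb.

A_x = -1050 lb, A_y = 2129 lb, C_y = 2629 lb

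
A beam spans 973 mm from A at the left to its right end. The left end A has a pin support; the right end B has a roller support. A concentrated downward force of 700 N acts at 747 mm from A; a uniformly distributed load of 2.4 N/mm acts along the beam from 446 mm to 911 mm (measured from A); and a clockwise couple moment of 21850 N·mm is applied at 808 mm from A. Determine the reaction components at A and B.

A_x = 0, A_y = 477.9 N, B_y = 1338 N

Resultant of the distributed load: 2.4 × 465 = 1116 N at 678.5 mm from A.
ΣM about A: B_y·973 − 700·747 − (2.4·465)·678.5 − 21850 = 0 → B_y = 1301956/973 = 1338.08 ≈ 1338 N.
ΣF_y = 0: A_y + 1338.08 − 700 − 2.4·465 = 0 → A_y = 477.9 N.
ΣF_x = 0: no horizontal applied forces, so A_x = 0.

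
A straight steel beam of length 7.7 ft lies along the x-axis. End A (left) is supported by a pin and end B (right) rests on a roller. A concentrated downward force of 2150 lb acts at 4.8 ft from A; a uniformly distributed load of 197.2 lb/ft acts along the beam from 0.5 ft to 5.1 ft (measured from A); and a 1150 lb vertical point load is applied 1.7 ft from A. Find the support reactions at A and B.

A_x = 0, A_y = 2283 lb, B_y = 1924 lb

Resultant of the distributed load: 197.2 × 4.6 = 907.12 lb at 2.8 ft from A.
ΣM about A: B_y·7.7 − 2150·4.8 − (197.2·4.6)·2.8 − 1150·1.7 = 0 → B_y = 14814.936/7.7 = 1924.02 ≈ 1924 lb.
ΣF_y = 0: A_y + 1924.02 − 2150 − 197.2·4.6 − 1150 = 0 → A_y = 2283 lb.
ΣF_x = 0: no horizontal applied forces, so A_x = 0.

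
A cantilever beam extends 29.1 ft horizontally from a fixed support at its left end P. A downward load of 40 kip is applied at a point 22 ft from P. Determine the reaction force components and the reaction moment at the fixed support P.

ΣF_x = 0: P_x = 0.
ΣF_y = 0: P_y − 40 = 0 → P_y = 40.00 kip.
ΣM about P: M_P − 40·22 = 0 → M_P = 880.0 kip·ft.

P_x = 0, P_y = 40.00 kip, M_P = 880.0 kip·ft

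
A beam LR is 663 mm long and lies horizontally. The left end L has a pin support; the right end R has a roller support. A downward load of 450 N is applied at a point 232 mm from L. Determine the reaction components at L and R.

L_x = 0, L_y = 292.5 N, R_y = 157.5 N

Moments about L: R_y·663 − 450·232 = 0 → R_y = 104400/663 = 157.466 ≈ 157.5 N.
ΣF_y = 0: L_y + 157.466 − 450 = 0 → L_y = 292.5 N.
ΣF_x = 0: no horizontal applied forces, so L_x = 0.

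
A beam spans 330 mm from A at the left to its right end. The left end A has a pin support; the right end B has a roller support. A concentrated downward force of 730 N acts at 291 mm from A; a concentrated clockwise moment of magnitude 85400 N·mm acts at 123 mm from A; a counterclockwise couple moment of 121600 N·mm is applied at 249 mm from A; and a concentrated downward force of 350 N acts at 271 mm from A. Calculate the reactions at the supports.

Moments about A: B_y·330 − 730·291 − 85400 + 121600 − 350·271 = 0 → B_y = 271080/330 = 821.455 ≈ 821.5 N.
ΣF_y = 0: A_y + 821.455 − 730 − 350 = 0 → A_y = 258.5 N.
ΣF_x = 0: no horizontal applied forces, so A_x = 0.

A_x = 0, A_y = 258.5 N, B_y = 821.5 N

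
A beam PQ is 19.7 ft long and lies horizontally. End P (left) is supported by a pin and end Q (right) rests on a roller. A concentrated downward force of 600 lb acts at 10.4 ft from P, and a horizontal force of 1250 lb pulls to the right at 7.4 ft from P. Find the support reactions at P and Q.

Taking moments about P: Q_y·19.7 − 600·10.4 = 0 → Q_y = 6240/19.7 = 316.751 ≈ 316.8 lb.
ΣF_y = 0: P_y + 316.751 − 600 = 0 → P_y = 283.2 lb.
ΣF_x = 0: P_x + 1250 = 0 → P_x = -1250 lb.

P_x = -1250 lb, P_y = 283.2 lb, Q_y = 316.8 lb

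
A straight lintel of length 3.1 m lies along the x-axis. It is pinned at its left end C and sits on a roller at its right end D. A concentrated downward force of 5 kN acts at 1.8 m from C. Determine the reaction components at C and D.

C_x = 0, C_y = 2.097 kN, D_y = 2.903 kN

ΣM about C: D_y·3.1 − 5·1.8 = 0 → D_y = 9/3.1 = 2.90323 ≈ 2.903 kN.
ΣF_y = 0: C_y + 2.90323 − 5 = 0 → C_y = 2.097 kN.
ΣF_x = 0: no horizontal applied forces, so C_x = 0.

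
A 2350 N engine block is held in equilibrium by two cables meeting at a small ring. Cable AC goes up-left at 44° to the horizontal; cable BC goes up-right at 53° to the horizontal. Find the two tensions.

ΣF_x = 0: −T_AC·cos44° + T_BC·cos53° = 0 → T_BC = 1.19528·T_AC.
ΣF_y = 0: T_AC·sin44° + T_BC·sin53° = 2350.
Substitute: T_AC·(0.694658 + 1.19528·0.798636) = 2350 → T_AC = 1424.89 ≈ 1425 N.
Then T_BC = 1.19528 × 1424.89 = 1703 N.

T_AC = 1425 N, T_BC = 1703 N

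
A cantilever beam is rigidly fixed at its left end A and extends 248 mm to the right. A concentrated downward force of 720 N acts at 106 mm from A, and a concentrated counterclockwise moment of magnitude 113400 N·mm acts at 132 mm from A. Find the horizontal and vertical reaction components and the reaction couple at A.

A_x = 0, A_y = 720.0 N, M_A = -37080 N·mm

ΣF_x = 0: A_x = 0.
ΣF_y = 0: A_y − 720 = 0 → A_y = 720.0 N.
ΣM about A: M_A − 720·106 + 113400 = 0 → M_A = -37080 N·mm.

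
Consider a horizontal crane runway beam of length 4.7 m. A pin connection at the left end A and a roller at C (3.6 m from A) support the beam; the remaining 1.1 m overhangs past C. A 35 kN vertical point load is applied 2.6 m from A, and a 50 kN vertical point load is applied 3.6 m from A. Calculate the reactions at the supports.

Taking moments about A: C_y·3.6 − 35·2.6 − 50·3.6 = 0 → C_y = 271/3.6 = 75.2778 ≈ 75.28 kN.
ΣF_y = 0: A_y + 75.2778 − 35 − 50 = 0 → A_y = 9.722 kN.
ΣF_x = 0: no horizontal applied forces, so A_x = 0.

A_x = 0, A_y = 9.722 kN, C_y = 75.28 kN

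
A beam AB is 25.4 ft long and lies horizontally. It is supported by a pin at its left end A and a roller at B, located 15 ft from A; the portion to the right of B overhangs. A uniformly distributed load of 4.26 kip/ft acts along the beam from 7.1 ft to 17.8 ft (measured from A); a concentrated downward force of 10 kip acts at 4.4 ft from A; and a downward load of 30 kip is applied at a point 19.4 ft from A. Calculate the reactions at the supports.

A_x = 0, A_y = 6.016 kip, B_y = 79.57 kip

Resultant of the distributed load: 4.26 × 10.7 = 45.582 kip at 12.45 ft from A.
ΣM about A: B_y·15 − (4.26·10.7)·12.45 − 10·4.4 − 30·19.4 = 0 → B_y = 1193.4959/15 = 79.5664 ≈ 79.57 kip.
ΣF_y = 0: A_y + 79.5664 − 4.26·10.7 − 10 − 30 = 0 → A_y = 6.016 kip.
ΣF_x = 0: no horizontal applied forces, so A_x = 0.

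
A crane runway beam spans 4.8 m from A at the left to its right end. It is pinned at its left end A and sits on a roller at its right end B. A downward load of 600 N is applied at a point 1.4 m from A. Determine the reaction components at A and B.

Taking moments about A: B_y·4.8 − 600·1.4 = 0 → B_y = 840/4.8 = 175.0 N.
ΣF_y = 0: A_y + 175 − 600 = 0 → A_y = 425.0 N.
ΣF_x = 0: no horizontal applied forces, so A_x = 0.

A_x = 0, A_y = 425.0 N, B_y = 175.0 N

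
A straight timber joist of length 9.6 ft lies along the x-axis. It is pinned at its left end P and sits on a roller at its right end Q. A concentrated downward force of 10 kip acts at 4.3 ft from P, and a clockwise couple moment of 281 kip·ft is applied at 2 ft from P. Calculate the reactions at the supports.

Taking moments about P: Q_y·9.6 − 10·4.3 − 281 = 0 → Q_y = 324/9.6 = 33.75 kip.
ΣF_y = 0: P_y + 33.75 − 10 = 0 → P_y = -23.75 kip.
ΣF_x = 0: no horizontal applied forces, so P_x = 0.

P_x = 0, P_y = -23.75 kip, Q_y = 33.75 kip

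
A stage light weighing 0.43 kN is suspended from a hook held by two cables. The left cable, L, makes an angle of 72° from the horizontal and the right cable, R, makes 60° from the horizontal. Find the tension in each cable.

ΣF_x = 0: −T_L·cos72° + T_R·cos60° = 0 → T_R = 0.618034·T_L.
ΣF_y = 0: T_L·sin72° + T_R·sin60° = 0.43.
Substitute: T_L·(0.951057 + 0.618034·0.866025) = 0.43 → T_L = 0.289311 ≈ 0.2893 kN.
Then T_R = 0.618034 × 0.289311 = 0.1788 kN.

T_L = 0.2893 kN, T_R = 0.1788 kN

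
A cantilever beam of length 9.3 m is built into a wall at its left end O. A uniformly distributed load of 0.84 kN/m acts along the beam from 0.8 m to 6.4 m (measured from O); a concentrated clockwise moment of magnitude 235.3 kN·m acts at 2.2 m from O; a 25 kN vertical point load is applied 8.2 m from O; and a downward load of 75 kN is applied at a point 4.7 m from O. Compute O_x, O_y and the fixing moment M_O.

Resultant of the distributed load: 0.84 × 5.6 = 4.704 kN at 3.6 m from O.
ΣF_x = 0: O_x = 0.
ΣF_y = 0: O_y − 0.84·5.6 − 25 − 75 = 0 → O_y = 104.7 kN.
ΣM about O: M_O − (0.84·5.6)·3.6 − 235.3 − 25·8.2 − 75·4.7 = 0 → M_O = 809.7 kN·m.

O_x = 0, O_y = 104.7 kN, M_O = 809.7 kN·m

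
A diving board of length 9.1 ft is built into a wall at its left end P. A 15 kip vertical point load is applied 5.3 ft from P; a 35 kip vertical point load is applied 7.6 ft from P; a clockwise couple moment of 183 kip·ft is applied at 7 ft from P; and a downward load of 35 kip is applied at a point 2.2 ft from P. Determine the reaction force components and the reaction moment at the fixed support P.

ΣF_x = 0: P_x = 0.
ΣF_y = 0: P_y − 15 − 35 − 35 = 0 → P_y = 85.00 kip.
ΣM about P: M_P − 15·5.3 − 35·7.6 − 183 − 35·2.2 = 0 → M_P = 605.5 kip·ft.

P_x = 0, P_y = 85.00 kip, M_P = 605.5 kip·ft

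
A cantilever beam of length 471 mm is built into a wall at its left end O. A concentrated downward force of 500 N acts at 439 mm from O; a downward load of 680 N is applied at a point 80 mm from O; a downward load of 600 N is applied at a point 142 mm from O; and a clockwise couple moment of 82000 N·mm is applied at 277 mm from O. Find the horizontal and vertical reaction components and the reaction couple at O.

O_x = 0, O_y = 1780 N, M_O = 441100 N·mm

ΣF_x = 0: O_x = 0.
ΣF_y = 0: O_y − 500 − 680 − 600 = 0 → O_y = 1780 N.
ΣM about O: M_O − 500·439 − 680·80 − 600·142 − 82000 = 0 → M_O = 441100 N·mm.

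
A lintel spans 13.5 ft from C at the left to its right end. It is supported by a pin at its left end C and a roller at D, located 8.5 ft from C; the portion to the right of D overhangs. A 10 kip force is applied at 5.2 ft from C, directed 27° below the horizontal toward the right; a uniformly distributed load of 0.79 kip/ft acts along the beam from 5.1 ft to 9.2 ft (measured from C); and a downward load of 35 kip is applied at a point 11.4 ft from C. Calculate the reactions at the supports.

Resultant of the distributed load: 0.79 × 4.1 = 3.239 kip at 7.15 ft from C.
Moments about C: D_y·8.5 − 10·sin27°·5.2 − (0.79·4.1)·7.15 − 35·11.4 = 0 → D_y = 445.766/8.5 = 52.4431 ≈ 52.44 kip.
ΣF_y = 0: C_y + 52.4431 − 10·sin27° − 0.79·4.1 − 35 = 0 → C_y = -9.664 kip.
ΣF_x = 0: C_x + 10·cos27° = 0 → C_x = -8.910 kip.

C_x = -8.910 kip, C_y = -9.664 kip, D_y = 52.44 kip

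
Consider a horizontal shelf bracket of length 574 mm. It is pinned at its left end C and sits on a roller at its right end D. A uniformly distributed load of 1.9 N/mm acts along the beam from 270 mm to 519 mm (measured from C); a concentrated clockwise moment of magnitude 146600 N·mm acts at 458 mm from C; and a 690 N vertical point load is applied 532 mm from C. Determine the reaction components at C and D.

C_x = 0, C_y = -56.97 N, D_y = 1220 N

Resultant of the distributed load: 1.9 × 249 = 473.1 N at 394.5 mm from C.
Taking moments about C: D_y·574 − (1.9·249)·394.5 − 146600 − 690·532 = 0 → D_y = 700317.95/574 = 1220.07 ≈ 1220 N.
ΣF_y = 0: C_y + 1220.07 − 1.9·249 − 690 = 0 → C_y = -56.97 N.
ΣF_x = 0: no horizontal applied forces, so C_x = 0.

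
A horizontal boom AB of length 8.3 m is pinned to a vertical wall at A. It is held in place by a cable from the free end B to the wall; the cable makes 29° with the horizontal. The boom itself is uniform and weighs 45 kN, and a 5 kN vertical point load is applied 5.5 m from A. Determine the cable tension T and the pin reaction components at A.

T = 53.24 kN, A_x = 46.57 kN, A_y = 24.19 kN

ΣM about A: T·sin29°·8.3 − 45·4.15 − 5·5.5 = 0 → T = 214.25/(8.3·0.48481) = 53.2441 ≈ 53.24 kN.
ΣF_x = 0: A_x − T·cos29° = 0 → A_x = 53.2441 × 0.87462 = 46.57 kN.
ΣF_y = 0: A_y + T·sin29° − 45 − 5 = 0 → A_y = 50 − 53.2441 × 0.48481 = 24.19 kN.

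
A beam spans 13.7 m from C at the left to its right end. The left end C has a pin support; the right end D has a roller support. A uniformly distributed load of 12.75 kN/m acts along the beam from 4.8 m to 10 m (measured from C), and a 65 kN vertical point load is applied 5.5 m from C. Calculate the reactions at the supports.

C_x = 0, C_y = 69.39 kN, D_y = 61.91 kN

Resultant of the distributed load: 12.75 × 5.2 = 66.3 kN at 7.4 m from C.
Moments about C: D_y·13.7 − (12.75·5.2)·7.4 − 65·5.5 = 0 → D_y = 848.12/13.7 = 61.9066 ≈ 61.91 kN.
ΣF_y = 0: C_y + 61.9066 − 12.75·5.2 − 65 = 0 → C_y = 69.39 kN.
ΣF_x = 0: no horizontal applied forces, so C_x = 0.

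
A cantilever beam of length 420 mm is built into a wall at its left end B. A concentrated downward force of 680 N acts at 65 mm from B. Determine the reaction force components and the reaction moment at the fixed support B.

ΣF_x = 0: B_x = 0.
ΣF_y = 0: B_y − 680 = 0 → B_y = 680.0 N.
ΣM about B: M_B − 680·65 = 0 → M_B = 44200 N·mm.

B_x = 0, B_y = 680.0 N, M_B = 44200 N·mm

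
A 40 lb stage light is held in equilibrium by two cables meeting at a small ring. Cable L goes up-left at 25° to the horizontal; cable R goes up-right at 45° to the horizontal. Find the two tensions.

T_L = 30.10 lb, T_R = 38.58 lb

ΣF_x = 0: −T_L·cos25° + T_R·cos45° = 0 → T_R = 1.28171·T_L.
ΣF_y = 0: T_L·sin25° + T_R·sin45° = 40.
Substitute: T_L·(0.422618 + 1.28171·0.707107) = 40 → T_L = 30.0995 ≈ 30.10 lb.
Then T_R = 1.28171 × 30.0995 = 38.58 lb.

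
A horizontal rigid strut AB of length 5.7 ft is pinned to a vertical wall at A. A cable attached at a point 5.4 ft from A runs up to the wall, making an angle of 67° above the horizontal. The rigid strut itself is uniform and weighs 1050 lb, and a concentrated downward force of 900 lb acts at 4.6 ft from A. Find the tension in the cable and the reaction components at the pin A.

ΣM about A: T·sin67°·5.4 − 1050·2.85 − 900·4.6 = 0 → T = 7132.5/(5.4·0.920505) = 1434.9 ≈ 1435 lb.
ΣF_x = 0: A_x − T·cos67° = 0 → A_x = 1434.9 × 0.390731 = 560.7 lb.
ΣF_y = 0: A_y + T·sin67° − 1050 − 900 = 0 → A_y = 1950 − 1434.9 × 0.920505 = 629.2 lb.

T = 1435 lb, A_x = 560.7 lb, A_y = 629.2 lb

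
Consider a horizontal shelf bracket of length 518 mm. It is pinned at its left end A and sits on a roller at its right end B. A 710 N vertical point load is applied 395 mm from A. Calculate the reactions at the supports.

A_x = 0, A_y = 168.6 N, B_y = 541.4 N

Moments about A: B_y·518 − 710·395 = 0 → B_y = 280450/518 = 541.409 ≈ 541.4 N.
ΣF_y = 0: A_y + 541.409 − 710 = 0 → A_y = 168.6 N.
ΣF_x = 0: no horizontal applied forces, so A_x = 0.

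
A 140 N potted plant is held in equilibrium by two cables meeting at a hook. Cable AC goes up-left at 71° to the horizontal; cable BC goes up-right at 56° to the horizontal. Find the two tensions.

T_AC = 98.03 N, T_BC = 57.07 N

ΣF_x = 0: −T_AC·cos71° + T_BC·cos56° = 0 → T_BC = 0.582211·T_AC.
ΣF_y = 0: T_AC·sin71° + T_BC·sin56° = 140.
Substitute: T_AC·(0.945519 + 0.582211·0.829038) = 140 → T_AC = 98.0259 ≈ 98.03 N.
Then T_BC = 0.582211 × 98.0259 = 57.07 N.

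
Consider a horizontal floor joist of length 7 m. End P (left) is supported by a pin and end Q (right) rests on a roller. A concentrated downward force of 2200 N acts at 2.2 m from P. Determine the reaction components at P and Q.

Moments about P: Q_y·7 − 2200·2.2 = 0 → Q_y = 4840/7 = 691.429 ≈ 691.4 N.
ΣF_y = 0: P_y + 691.429 − 2200 = 0 → P_y = 1509 N.
ΣF_x = 0: no horizontal applied forces, so P_x = 0.

P_x = 0, P_y = 1509 N, Q_y = 691.4 N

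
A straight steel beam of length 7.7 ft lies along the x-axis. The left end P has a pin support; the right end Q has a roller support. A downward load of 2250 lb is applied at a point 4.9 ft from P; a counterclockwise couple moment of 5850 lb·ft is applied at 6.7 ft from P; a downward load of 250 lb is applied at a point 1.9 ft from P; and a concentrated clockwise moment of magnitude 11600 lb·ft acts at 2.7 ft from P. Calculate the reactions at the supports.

Taking moments about P: Q_y·7.7 − 2250·4.9 + 5850 − 250·1.9 − 11600 = 0 → Q_y = 17250/7.7 = 2240.26 ≈ 2240 lb.
ΣF_y = 0: P_y + 2240.26 − 2250 − 250 = 0 → P_y = 259.7 lb.
ΣF_x = 0: no horizontal applied forces, so P_x = 0.

P_x = 0, P_y = 259.7 lb, Q_y = 2240 lb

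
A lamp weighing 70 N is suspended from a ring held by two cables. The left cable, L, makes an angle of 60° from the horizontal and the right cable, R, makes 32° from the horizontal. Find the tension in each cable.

T_L = 59.40 N, T_R = 35.02 N

ΣF_x = 0: −T_L·cos60° + T_R·cos32° = 0 → T_R = 0.589589·T_L.
ΣF_y = 0: T_L·sin60° + T_R·sin32° = 70.
Substitute: T_L·(0.866025 + 0.589589·0.529919) = 70 → T_L = 59.3996 ≈ 59.40 N.
Then T_R = 0.589589 × 59.3996 = 35.02 N.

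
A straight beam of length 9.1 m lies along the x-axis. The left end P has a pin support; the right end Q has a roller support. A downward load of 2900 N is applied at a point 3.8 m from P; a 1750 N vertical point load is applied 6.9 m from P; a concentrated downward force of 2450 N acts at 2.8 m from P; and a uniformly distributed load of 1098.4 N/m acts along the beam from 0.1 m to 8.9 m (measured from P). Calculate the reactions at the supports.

Resultant of the distributed load: 1098.4 × 8.8 = 9665.92 N at 4.5 m from P.
ΣM about P: Q_y·9.1 − 2900·3.8 − 1750·6.9 − 2450·2.8 − (1098.4·8.8)·4.5 = 0 → Q_y = 73451.64/9.1 = 8071.61 ≈ 8072 N.
ΣF_y = 0: P_y + 8071.61 − 2900 − 1750 − 2450 − 1098.4·8.8 = 0 → P_y = 8694 N.
ΣF_x = 0: no horizontal applied forces, so P_x = 0.

P_x = 0, P_y = 8694 N, Q_y = 8072 N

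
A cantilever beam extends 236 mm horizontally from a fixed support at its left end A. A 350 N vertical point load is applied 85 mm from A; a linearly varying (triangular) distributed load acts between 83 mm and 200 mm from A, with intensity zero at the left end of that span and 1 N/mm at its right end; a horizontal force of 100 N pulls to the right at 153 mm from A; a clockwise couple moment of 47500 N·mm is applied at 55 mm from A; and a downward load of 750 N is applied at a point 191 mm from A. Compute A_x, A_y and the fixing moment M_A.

A_x = -100.0 N, A_y = 1158 N, M_A = 229900 N·mm

Resultant of the triangular load: ½ × 1 × 117 = 58.5 N, acting at 161 mm from A (one-third of the span from the peak).
ΣF_x = 0: A_x + 100 = 0 → A_x = -100.0 N.
ΣF_y = 0: A_y − 350 − ½·1·117 − 750 = 0 → A_y = 1158 N.
ΣM about A: M_A − 350·85 − (½·1·117)·161 − 47500 − 750·191 = 0 → M_A = 229900 N·mm.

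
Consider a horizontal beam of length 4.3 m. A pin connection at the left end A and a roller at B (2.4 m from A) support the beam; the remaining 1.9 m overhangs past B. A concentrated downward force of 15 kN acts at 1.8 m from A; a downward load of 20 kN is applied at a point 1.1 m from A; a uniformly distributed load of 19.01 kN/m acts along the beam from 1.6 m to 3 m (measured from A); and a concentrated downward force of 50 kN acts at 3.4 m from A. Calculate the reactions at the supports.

A_x = 0, A_y = -5.141 kN, B_y = 116.8 kN

Resultant of the distributed load: 19.01 × 1.4 = 26.614 kN at 2.3 m from A.
Taking moments about A: B_y·2.4 − 15·1.8 − 20·1.1 − (19.01·1.4)·2.3 − 50·3.4 = 0 → B_y = 280.2122/2.4 = 116.755 ≈ 116.8 kN.
ΣF_y = 0: A_y + 116.755 − 15 − 20 − 19.01·1.4 − 50 = 0 → A_y = -5.141 kN.
ΣF_x = 0: no horizontal applied forces, so A_x = 0.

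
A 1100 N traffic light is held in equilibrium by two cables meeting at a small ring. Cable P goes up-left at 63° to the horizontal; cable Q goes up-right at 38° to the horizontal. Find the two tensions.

T_P = 883.0 N, T_Q = 508.7 N

ΣF_x = 0: −T_P·cos63° + T_Q·cos38° = 0 → T_Q = 0.576122·T_P.
ΣF_y = 0: T_P·sin63° + T_Q·sin38° = 1100.
Substitute: T_P·(0.891007 + 0.576122·0.615661) = 1100 → T_P = 883.036 ≈ 883.0 N.
Then T_Q = 0.576122 × 883.036 = 508.7 N.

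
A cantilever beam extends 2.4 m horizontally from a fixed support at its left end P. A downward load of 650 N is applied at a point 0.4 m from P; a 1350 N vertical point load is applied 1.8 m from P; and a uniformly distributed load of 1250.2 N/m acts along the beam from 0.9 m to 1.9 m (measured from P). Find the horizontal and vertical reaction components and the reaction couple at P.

P_x = 0, P_y = 3250 N, M_P = 4440 N·m

Resultant of the distributed load: 1250.2 × 1 = 1250.2 N at 1.4 m from P.
ΣF_x = 0: P_x = 0.
ΣF_y = 0: P_y − 650 − 1350 − 1250.2·1 = 0 → P_y = 3250 N.
ΣM about P: M_P − 650·0.4 − 1350·1.8 − (1250.2·1)·1.4 = 0 → M_P = 4440 N·m.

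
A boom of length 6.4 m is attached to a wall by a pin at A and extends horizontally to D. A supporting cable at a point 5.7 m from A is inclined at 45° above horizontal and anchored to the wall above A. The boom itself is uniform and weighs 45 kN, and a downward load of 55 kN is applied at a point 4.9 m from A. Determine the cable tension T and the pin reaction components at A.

T = 102.6 kN, A_x = 72.54 kN, A_y = 27.46 kN

ΣM about A: T·sin45°·5.7 − 45·3.2 − 55·4.9 = 0 → T = 413.5/(5.7·0.707107) = 102.592 ≈ 102.6 kN.
ΣF_x = 0: A_x − T·cos45° = 0 → A_x = 102.592 × 0.707107 = 72.54 kN.
ΣF_y = 0: A_y + T·sin45° − 45 − 55 = 0 → A_y = 100 − 102.592 × 0.707107 = 27.46 kN.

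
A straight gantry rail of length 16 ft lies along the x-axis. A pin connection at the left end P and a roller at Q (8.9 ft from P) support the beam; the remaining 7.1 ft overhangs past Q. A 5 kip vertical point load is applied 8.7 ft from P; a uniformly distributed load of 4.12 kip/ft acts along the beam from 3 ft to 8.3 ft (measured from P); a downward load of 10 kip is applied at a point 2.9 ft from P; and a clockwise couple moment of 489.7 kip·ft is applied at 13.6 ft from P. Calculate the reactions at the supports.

Resultant of the distributed load: 4.12 × 5.3 = 21.836 kip at 5.65 ft from P.
Moments about P: Q_y·8.9 − 5·8.7 − (4.12·5.3)·5.65 − 10·2.9 − 489.7 = 0 → Q_y = 685.5734/8.9 = 77.0307 ≈ 77.03 kip.
ΣF_y = 0: P_y + 77.0307 − 5 − 4.12·5.3 − 10 = 0 → P_y = -40.19 kip.
ΣF_x = 0: no horizontal applied forces, so P_x = 0.

P_x = 0, P_y = -40.19 kip, Q_y = 77.03 kip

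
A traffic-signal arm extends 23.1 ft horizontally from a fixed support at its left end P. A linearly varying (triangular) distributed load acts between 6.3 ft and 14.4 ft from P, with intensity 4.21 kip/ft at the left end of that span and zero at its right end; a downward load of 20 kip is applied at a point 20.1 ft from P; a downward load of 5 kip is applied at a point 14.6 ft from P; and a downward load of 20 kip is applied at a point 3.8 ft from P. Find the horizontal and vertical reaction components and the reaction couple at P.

P_x = 0, P_y = 62.05 kip, M_P = 704.5 kip·ft

Resultant of the triangular load: ½ × 4.21 × 8.1 = 17.0505 kip, acting at 9 ft from P (one-third of the span from the peak).
ΣF_x = 0: P_x = 0.
ΣF_y = 0: P_y − ½·4.21·8.1 − 20 − 5 − 20 = 0 → P_y = 62.05 kip.
ΣM about P: M_P − (½·4.21·8.1)·9 − 20·20.1 − 5·14.6 − 20·3.8 = 0 → M_P = 704.5 kip·ft.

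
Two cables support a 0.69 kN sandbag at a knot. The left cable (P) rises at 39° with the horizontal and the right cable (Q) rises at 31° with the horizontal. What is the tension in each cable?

T_P = 0.6294 kN, T_Q = 0.5706 kN

ΣF_x = 0: −T_P·cos39° + T_Q·cos31° = 0 → T_Q = 0.906644·T_P.
ΣF_y = 0: T_P·sin39° + T_Q·sin31° = 0.69.
Substitute: T_P·(0.62932 + 0.906644·0.515038) = 0.69 → T_P = 0.629403 ≈ 0.6294 kN.
Then T_Q = 0.906644 × 0.629403 = 0.5706 kN.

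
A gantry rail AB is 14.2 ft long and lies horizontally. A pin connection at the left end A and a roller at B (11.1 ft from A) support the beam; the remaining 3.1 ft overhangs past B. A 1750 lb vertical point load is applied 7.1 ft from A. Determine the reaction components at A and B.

A_x = 0, A_y = 630.6 lb, B_y = 1119 lb

Moments about A: B_y·11.1 − 1750·7.1 = 0 → B_y = 12425/11.1 = 1119.37 ≈ 1119 lb.
ΣF_y = 0: A_y + 1119.37 − 1750 = 0 → A_y = 630.6 lb.
ΣF_x = 0: no horizontal applied forces, so A_x = 0.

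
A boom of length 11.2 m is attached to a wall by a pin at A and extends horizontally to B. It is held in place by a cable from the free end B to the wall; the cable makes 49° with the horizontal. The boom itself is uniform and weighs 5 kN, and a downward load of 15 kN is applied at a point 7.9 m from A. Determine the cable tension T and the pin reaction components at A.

T = 17.33 kN, A_x = 11.37 kN, A_y = 6.920 kN

ΣM about A: T·sin49°·11.2 − 5·5.6 − 15·7.9 = 0 → T = 146.5/(11.2·0.75471) = 17.3316 ≈ 17.33 kN.
ΣF_x = 0: A_x − T·cos49° = 0 → A_x = 17.3316 × 0.656059 = 11.37 kN.
ΣF_y = 0: A_y + T·sin49° − 5 − 15 = 0 → A_y = 20 − 17.3316 × 0.75471 = 6.920 kN.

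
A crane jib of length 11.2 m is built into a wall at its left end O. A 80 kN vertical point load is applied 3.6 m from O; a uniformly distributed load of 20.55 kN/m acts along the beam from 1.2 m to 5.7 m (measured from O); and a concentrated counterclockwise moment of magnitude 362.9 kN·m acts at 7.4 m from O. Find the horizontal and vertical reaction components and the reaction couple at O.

O_x = 0, O_y = 172.5 kN, M_O = 244.1 kN·m

Resultant of the distributed load: 20.55 × 4.5 = 92.475 kN at 3.45 m from O.
ΣF_x = 0: O_x = 0.
ΣF_y = 0: O_y − 80 − 20.55·4.5 = 0 → O_y = 172.5 kN.
ΣM about O: M_O − 80·3.6 − (20.55·4.5)·3.45 + 362.9 = 0 → M_O = 244.1 kN·m.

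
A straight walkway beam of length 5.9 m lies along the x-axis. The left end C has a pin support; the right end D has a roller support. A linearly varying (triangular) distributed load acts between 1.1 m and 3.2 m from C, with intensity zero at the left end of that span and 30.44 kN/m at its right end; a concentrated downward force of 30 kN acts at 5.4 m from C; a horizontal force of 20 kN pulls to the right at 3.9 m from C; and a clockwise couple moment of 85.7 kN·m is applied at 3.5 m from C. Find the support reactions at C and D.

C_x = -20.00 kN, C_y = 6.436 kN, D_y = 55.53 kN

Resultant of the triangular load: ½ × 30.44 × 2.1 = 31.962 kN, acting at 2.5 m from C (one-third of the span from the peak).
Taking moments about C: D_y·5.9 − (½·30.44·2.1)·2.5 − 30·5.4 − 85.7 = 0 → D_y = 327.605/5.9 = 55.5263 ≈ 55.53 kN.
ΣF_y = 0: C_y + 55.5263 − ½·30.44·2.1 − 30 = 0 → C_y = 6.436 kN.
ΣF_x = 0: C_x + 20 = 0 → C_x = -20.00 kN.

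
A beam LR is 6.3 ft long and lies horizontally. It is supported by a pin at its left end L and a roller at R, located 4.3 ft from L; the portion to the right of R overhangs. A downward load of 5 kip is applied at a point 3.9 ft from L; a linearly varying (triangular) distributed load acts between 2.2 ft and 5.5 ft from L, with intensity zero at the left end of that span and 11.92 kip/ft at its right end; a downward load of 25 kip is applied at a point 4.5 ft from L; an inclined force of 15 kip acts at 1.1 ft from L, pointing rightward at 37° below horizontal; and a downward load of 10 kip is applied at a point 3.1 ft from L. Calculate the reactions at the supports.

Resultant of the triangular load: ½ × 11.92 × 3.3 = 19.668 kip, acting at 4.4 ft from L (one-third of the span from the peak).
ΣM about L: R_y·4.3 − 5·3.9 − (½·11.92·3.3)·4.4 − 25·4.5 − 15·sin37°·1.1 − 10·3.1 = 0 → R_y = 259.469/4.3 = 60.3416 ≈ 60.34 kip.
ΣF_y = 0: L_y + 60.3416 − 5 − ½·11.92·3.3 − 25 − 15·sin37° − 10 = 0 → L_y = 8.354 kip.
ΣF_x = 0: L_x + 15·cos37° = 0 → L_x = -11.98 kip.

L_x = -11.98 kip, L_y = 8.354 kip, R_y = 60.34 kip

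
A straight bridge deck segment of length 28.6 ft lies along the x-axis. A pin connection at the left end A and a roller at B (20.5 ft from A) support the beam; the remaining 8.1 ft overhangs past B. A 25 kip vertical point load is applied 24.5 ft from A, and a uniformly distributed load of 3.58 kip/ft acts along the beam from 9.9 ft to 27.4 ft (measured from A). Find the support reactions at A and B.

Resultant of the distributed load: 3.58 × 17.5 = 62.65 kip at 18.65 ft from A.
Moments about A: B_y·20.5 − 25·24.5 − (3.58·17.5)·18.65 = 0 → B_y = 1780.9225/20.5 = 86.8743 ≈ 86.87 kip.
ΣF_y = 0: A_y + 86.8743 − 25 − 3.58·17.5 = 0 → A_y = 0.7757 kip.
ΣF_x = 0: no horizontal applied forces, so A_x = 0.

A_x = 0, A_y = 0.7757 kip, B_y = 86.87 kip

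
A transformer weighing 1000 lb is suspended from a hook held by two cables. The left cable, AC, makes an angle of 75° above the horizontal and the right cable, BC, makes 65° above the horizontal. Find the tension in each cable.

T_AC = 657.5 lb, T_BC = 402.7 lb

ΣF_x = 0: −T_AC·cos75° + T_BC·cos65° = 0 → T_BC = 0.612418·T_AC.
ΣF_y = 0: T_AC·sin75° + T_BC·sin65° = 1000.
Substitute: T_AC·(0.965926 + 0.612418·0.906308) = 1000 → T_AC = 657.477 ≈ 657.5 lb.
Then T_BC = 0.612418 × 657.477 = 402.7 lb.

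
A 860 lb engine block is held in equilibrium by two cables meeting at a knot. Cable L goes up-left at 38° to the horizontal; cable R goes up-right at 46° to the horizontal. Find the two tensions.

ΣF_x = 0: −T_L·cos38° + T_R·cos46° = 0 → T_R = 1.13439·T_L.
ΣF_y = 0: T_L·sin38° + T_R·sin46° = 860.
Substitute: T_L·(0.615661 + 1.13439·0.71934) = 860 → T_L = 600.696 ≈ 600.7 lb.
Then T_R = 1.13439 × 600.696 = 681.4 lb.

T_L = 600.7 lb, T_R = 681.4 lb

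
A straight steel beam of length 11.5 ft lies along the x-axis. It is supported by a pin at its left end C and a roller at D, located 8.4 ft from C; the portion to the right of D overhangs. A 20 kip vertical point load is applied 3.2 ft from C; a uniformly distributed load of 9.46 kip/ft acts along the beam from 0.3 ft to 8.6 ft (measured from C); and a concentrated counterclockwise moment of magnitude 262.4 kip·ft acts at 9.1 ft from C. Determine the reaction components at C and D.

Resultant of the distributed load: 9.46 × 8.3 = 78.518 kip at 4.45 ft from C.
Taking moments about C: D_y·8.4 − 20·3.2 − (9.46·8.3)·4.45 + 262.4 = 0 → D_y = 151.0051/8.4 = 17.9768 ≈ 17.98 kip.
ΣF_y = 0: C_y + 17.9768 − 20 − 9.46·8.3 = 0 → C_y = 80.54 kip.
ΣF_x = 0: no horizontal applied forces, so C_x = 0.

C_x = 0, C_y = 80.54 kip, D_y = 17.98 kip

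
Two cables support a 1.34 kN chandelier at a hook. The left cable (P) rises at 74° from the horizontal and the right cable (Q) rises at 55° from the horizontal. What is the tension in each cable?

ΣF_x = 0: −T_P·cos74° + T_Q·cos55° = 0 → T_Q = 0.480559·T_P.
ΣF_y = 0: T_P·sin74° + T_Q·sin55° = 1.34.
Substitute: T_P·(0.961262 + 0.480559·0.819152) = 1.34 → T_P = 0.988993 ≈ 0.9890 kN.
Then T_Q = 0.480559 × 0.988993 = 0.4753 kN.

T_P = 0.9890 kN, T_Q = 0.4753 kN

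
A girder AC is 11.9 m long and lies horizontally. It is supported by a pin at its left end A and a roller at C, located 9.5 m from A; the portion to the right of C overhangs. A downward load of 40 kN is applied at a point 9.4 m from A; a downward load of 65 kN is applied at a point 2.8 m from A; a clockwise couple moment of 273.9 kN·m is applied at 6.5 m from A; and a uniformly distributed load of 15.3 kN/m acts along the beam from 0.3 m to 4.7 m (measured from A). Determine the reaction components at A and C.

Resultant of the distributed load: 15.3 × 4.4 = 67.32 kN at 2.5 m from A.
ΣM about A: C_y·9.5 − 40·9.4 − 65·2.8 − 273.9 − (15.3·4.4)·2.5 = 0 → C_y = 1000.2/9.5 = 105.284 ≈ 105.3 kN.
ΣF_y = 0: A_y + 105.284 − 40 − 65 − 15.3·4.4 = 0 → A_y = 67.04 kN.
ΣF_x = 0: no horizontal applied forces, so A_x = 0.

A_x = 0, A_y = 67.04 kN, C_y = 105.3 kN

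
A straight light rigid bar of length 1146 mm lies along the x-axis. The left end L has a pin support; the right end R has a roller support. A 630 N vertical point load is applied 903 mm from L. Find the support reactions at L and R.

Moments about L: R_y·1146 − 630·903 = 0 → R_y = 568890/1146 = 496.414 ≈ 496.4 N.
ΣF_y = 0: L_y + 496.414 − 630 = 0 → L_y = 133.6 N.
ΣF_x = 0: no horizontal applied forces, so L_x = 0.

L_x = 0, L_y = 133.6 N, R_y = 496.4 N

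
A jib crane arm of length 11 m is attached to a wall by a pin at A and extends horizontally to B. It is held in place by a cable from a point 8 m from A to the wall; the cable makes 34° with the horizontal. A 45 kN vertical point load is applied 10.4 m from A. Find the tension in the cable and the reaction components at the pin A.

T = 104.6 kN, A_x = 86.73 kN, A_y = -13.50 kN

ΣM about A: T·sin34°·8 − 45·10.4 = 0 → T = 468/(8·0.559193) = 104.615 ≈ 104.6 kN.
ΣF_x = 0: A_x − T·cos34° = 0 → A_x = 104.615 × 0.829038 = 86.73 kN.
ΣF_y = 0: A_y + T·sin34° − 45 = 0 → A_y = 45 − 104.615 × 0.559193 = -13.50 kN.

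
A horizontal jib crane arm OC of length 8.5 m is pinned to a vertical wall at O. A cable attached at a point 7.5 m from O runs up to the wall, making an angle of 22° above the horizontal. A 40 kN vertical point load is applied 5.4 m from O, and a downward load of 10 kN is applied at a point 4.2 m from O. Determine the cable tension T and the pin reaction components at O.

T = 91.83 kN, O_x = 85.14 kN, O_y = 15.60 kN

ΣM about O: T·sin22°·7.5 − 40·5.4 − 10·4.2 = 0 → T = 258/(7.5·0.374607) = 91.8296 ≈ 91.83 kN.
ΣF_x = 0: O_x − T·cos22° = 0 → O_x = 91.8296 × 0.927184 = 85.14 kN.
ΣF_y = 0: O_y + T·sin22° − 40 − 10 = 0 → O_y = 50 − 91.8296 × 0.374607 = 15.60 kN.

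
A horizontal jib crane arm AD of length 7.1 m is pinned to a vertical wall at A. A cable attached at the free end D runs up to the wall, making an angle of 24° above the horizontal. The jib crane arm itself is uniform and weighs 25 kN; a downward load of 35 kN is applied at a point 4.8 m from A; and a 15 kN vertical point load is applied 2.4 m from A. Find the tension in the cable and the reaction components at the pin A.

ΣM about A: T·sin24°·7.1 − 25·3.55 − 35·4.8 − 15·2.4 = 0 → T = 292.75/(7.1·0.406737) = 101.374 ≈ 101.4 kN.
ΣF_x = 0: A_x − T·cos24° = 0 → A_x = 101.374 × 0.913545 = 92.61 kN.
ΣF_y = 0: A_y + T·sin24° − 25 − 35 − 15 = 0 → A_y = 75 − 101.374 × 0.406737 = 33.77 kN.

T = 101.4 kN, A_x = 92.61 kN, A_y = 33.77 kN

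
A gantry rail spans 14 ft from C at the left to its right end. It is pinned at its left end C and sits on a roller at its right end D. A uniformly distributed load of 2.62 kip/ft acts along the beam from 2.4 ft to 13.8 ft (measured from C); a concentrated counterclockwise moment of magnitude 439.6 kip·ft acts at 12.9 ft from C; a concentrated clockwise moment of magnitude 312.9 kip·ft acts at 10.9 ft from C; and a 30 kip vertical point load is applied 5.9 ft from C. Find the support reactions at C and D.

C_x = 0, C_y = 38.99 kip, D_y = 20.87 kip

Resultant of the distributed load: 2.62 × 11.4 = 29.868 kip at 8.1 ft from C.
Moments about C: D_y·14 − (2.62·11.4)·8.1 + 439.6 − 312.9 − 30·5.9 = 0 → D_y = 292.2308/14 = 20.8736 ≈ 20.87 kip.
ΣF_y = 0: C_y + 20.8736 − 2.62·11.4 − 30 = 0 → C_y = 38.99 kip.
ΣF_x = 0: no horizontal applied forces, so C_x = 0.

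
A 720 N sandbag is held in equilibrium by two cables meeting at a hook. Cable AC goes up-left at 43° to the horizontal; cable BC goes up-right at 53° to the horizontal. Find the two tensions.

T_AC = 435.7 N, T_BC = 529.5 N

ΣF_x = 0: −T_AC·cos43° + T_BC·cos53° = 0 → T_BC = 1.21525·T_AC.
ΣF_y = 0: T_AC·sin43° + T_BC·sin53° = 720.
Substitute: T_AC·(0.681998 + 1.21525·0.798636) = 720 → T_AC = 435.693 ≈ 435.7 N.
Then T_BC = 1.21525 × 435.693 = 529.5 N.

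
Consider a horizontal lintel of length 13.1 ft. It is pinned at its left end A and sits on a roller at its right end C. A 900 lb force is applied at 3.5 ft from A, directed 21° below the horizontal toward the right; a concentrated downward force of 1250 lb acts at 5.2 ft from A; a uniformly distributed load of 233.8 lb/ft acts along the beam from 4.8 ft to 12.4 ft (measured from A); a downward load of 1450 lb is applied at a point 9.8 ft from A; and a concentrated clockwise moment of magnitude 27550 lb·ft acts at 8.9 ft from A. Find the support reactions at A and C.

A_x = -840.2 lb, A_y = -137.2 lb, C_y = 4937 lb

Resultant of the distributed load: 233.8 × 7.6 = 1776.88 lb at 8.6 ft from A.
Moments about A: C_y·13.1 − 900·sin21°·3.5 − 1250·5.2 − (233.8·7.6)·8.6 − 1450·9.8 − 27550 = 0 → C_y = 64670/13.1 = 4936.64 ≈ 4937 lb.
ΣF_y = 0: A_y + 4936.64 − 900·sin21° − 1250 − 233.8·7.6 − 1450 = 0 → A_y = -137.2 lb.
ΣF_x = 0: A_x + 900·cos21° = 0 → A_x = -840.2 lb.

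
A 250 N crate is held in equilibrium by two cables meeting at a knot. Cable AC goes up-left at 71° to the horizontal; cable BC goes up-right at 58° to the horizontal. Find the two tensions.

T_AC = 170.5 N, T_BC = 104.7 N

ΣF_x = 0: −T_AC·cos71° + T_BC·cos58° = 0 → T_BC = 0.614373·T_AC.
ΣF_y = 0: T_AC·sin71° + T_BC·sin58° = 250.
Substitute: T_AC·(0.945519 + 0.614373·0.848048) = 250 → T_AC = 170.47 ≈ 170.5 N.
Then T_BC = 0.614373 × 170.47 = 104.7 N.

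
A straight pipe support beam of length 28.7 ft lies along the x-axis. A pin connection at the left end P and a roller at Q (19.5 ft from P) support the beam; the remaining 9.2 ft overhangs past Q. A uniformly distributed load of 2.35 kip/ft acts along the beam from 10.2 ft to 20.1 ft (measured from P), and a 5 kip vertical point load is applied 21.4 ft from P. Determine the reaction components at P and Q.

P_x = 0, P_y = 4.703 kip, Q_y = 23.56 kip

Resultant of the distributed load: 2.35 × 9.9 = 23.265 kip at 15.15 ft from P.
Moments about P: Q_y·19.5 − (2.35·9.9)·15.15 − 5·21.4 = 0 → Q_y = 459.46475/19.5 = 23.5623 ≈ 23.56 kip.
ΣF_y = 0: P_y + 23.5623 − 2.35·9.9 − 5 = 0 → P_y = 4.703 kip.
ΣF_x = 0: no horizontal applied forces, so P_x = 0.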